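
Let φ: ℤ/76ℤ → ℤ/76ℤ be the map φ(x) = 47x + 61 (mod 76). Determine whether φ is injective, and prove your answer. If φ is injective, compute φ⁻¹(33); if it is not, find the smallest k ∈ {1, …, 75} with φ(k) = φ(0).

56

Recall: φ is injective when φ(u) = φ(v) forces u = v.
Suppose φ(u) = φ(v) in ℤ/76ℤ. Then 47u + 61 ≡ 47v + 61 (mod 76), therefore 47(u − v) ≡ 0 (mod 76).
Since gcd(47, 76) = 1, 47 is invertible modulo 76, hence u − v ≡ 0 (mod 76), i.e. u = v.
So φ is injective.
We now compute 47⁻¹ mod 76 explicitly. Euclid's algorithm: 76 = 1·47 + 29, 47 = 1·29 + 18, 29 = 1·18 + 11, 18 = 1·11 + 7, 11 = 1·7 + 4, 7 = 1·4 + 3, 4 = 1·3 + 1; back-substituting gives 1 = 55·47 − 34·76, so 47⁻¹ ≡ 55 (mod 76).
Since φ is injective, we compute φ⁻¹(33): solve 47x + 61 ≡ 33 (mod 76), i.e. 47x ≡ 48 (mod 76).
Multiplying by 47⁻¹ = 55 gives x ≡ 55·48 = 2640 = 34·76 + 56 ≡ 56 (mod 76).
Check: φ(56) = 47·56 + 61 = 2693 = 35·76 + 33 ≡ 33 (mod 76).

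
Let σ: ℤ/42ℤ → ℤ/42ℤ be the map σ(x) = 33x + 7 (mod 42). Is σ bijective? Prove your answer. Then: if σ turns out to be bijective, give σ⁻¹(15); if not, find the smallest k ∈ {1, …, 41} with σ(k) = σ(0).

14

We have gcd(33, 42) = 3 > 1. Taking u = 0 and v = 14: σ(0) = 7 and σ(14) = 33·14 + 7 = 469 ≡ 7 (mod 42).
So σ(0) = σ(14) while 0 ≠ 14, hence σ is not injective, hence not bijective.
Since σ is not bijective, we find the least positive k with σ(k) = σ(0): this means 33k ≡ 0 (mod 42), i.e. 42 ∣ 33k. Since gcd(33, 42) = 3, dividing through by 3 this holds exactly when 14 ∣ 11k, and as gcd(11, 14) = 1, exactly when 14 ∣ k.
The smallest positive such k is 14.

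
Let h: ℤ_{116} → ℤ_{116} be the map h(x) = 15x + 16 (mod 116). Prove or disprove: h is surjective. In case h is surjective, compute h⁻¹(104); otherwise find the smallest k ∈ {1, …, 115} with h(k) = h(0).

60

Recall: surjectivity means every element of the codomain has a preimage under h.
Since gcd(15, 116) = 1, 15 is invertible modulo 116. Euclid's algorithm: 116 = 7·15 + 11, 15 = 1·11 + 4, 11 = 2·4 + 3, 4 = 1·3 + 1; back-substituting gives 1 = 31·15 − 4·116, so 15⁻¹ ≡ 31 (mod 116).
For any y ∈ ℤ_{116}, x = 31(y − 16) mod 116 satisfies h(x) = 15·31(y − 16) + 16 ≡ y (since 15·31 ≡ 1 mod 116). So every y has a preimage.
Hence h is surjective.
Since h is surjective, we find h⁻¹(104): we need 15x ≡ 104 − 16 ≡ 88 (mod 116). Using 15⁻¹ = 31: x ≡ 31·88 = 2728 = 23·116 + 60, so x = 60.
Check: h(60) = 15·60 + 16 = 916 = 7·116 + 104 ≡ 104 (mod 116).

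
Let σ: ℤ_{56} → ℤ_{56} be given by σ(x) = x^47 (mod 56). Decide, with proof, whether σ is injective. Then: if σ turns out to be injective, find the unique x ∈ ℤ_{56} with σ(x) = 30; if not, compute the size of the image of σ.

35

σ(0) = 0^47 = 0.
σ(14): Repeated squaring mod 56: 14^1 ≡ 14, 14^2 ≡ 14² = 196 ≡ 28, 14^4 ≡ 28² = 784 ≡ 0, 14^8 ≡ 0² = 0, 14^16 ≡ 0² = 0, 14^32 ≡ 0² = 0. Since 47 = 32 + 8 + 4 + 2 + 1, 14^47 ≡ 0·0·0·28·14: 0·0 = 0, then 0·0 = 0, then 0·28 = 0, then 0·14 = 0. So 14^47 ≡ 0 (mod 56).
So σ(0) = σ(14) = 0 while 0 ≠ 14, therefore σ is not injective.
Since σ is not injective, we determine |image(σ)|. Computing x^47 mod 56 for each x (by repeated squaring, reducing mod 56 at every step), the values σ(0), σ(1), …, σ(55) are: 0, 1, 32, 19, 16, 45, 48, 7, 8, 25, 40, 51, 24, 13, 0, 15, 32, 33, 16, 3, 48, 21, 8, 39, 40, 9, 24, 27, 0, 29, 32, 47, 16, 17, 48, 35, 8, 53, 40, 23, 24, 41, 0, 43, 32, 5, 16, 31, 48, 49, 8, 11, 40, 37, 24, 55.
The distinct values are {0, 1, 3, 5, 7, 8, 9, 11, 13, 15, 16, 17, 19, 21, 23, 24, 25, 27, 29, 31, 32, 33, 35, 37, 39, 40, 41, 43, 45, 47, 48, 49, 51, 53, 55}; there are 35 of them.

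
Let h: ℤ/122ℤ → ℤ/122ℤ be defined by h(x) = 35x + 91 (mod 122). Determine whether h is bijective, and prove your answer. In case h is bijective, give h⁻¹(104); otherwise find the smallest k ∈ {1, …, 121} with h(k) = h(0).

91

Recall: h is injective when h(x_1) = h(x_2) forces x_1 = x_2.
Suppose h(x_1) = h(x_2) in ℤ/122ℤ. Then 35x_1 + 91 ≡ 35x_2 + 91 (mod 122), therefore 35(x_1 − x_2) ≡ 0 (mod 122).
Since gcd(35, 122) = 1, 35 is invertible modulo 122, so x_1 − x_2 ≡ 0 (mod 122), i.e. x_1 = x_2.
We now compute 35⁻¹ mod 122 explicitly. Euclid's algorithm: 122 = 3·35 + 17, 35 = 2·17 + 1; back-substituting gives 1 = 7·35 − 2·122, so 35⁻¹ ≡ 7 (mod 122).
For any y ∈ ℤ/122ℤ, x = 7(y − 91) mod 122 satisfies h(x) = 35·7(y − 91) + 91 ≡ y (since 35·7 ≡ 1 mod 122). So every y has a preimage.
Hence h is bijective.
Since h is bijective, we find h⁻¹(104): we need 35x ≡ 104 − 91 ≡ 13 (mod 122). Using 35⁻¹ = 7: x ≡ 7·13 = 91, so x = 91.
Check: h(91) = 35·91 + 91 = 3276 = 26·122 + 104 ≡ 104 (mod 122).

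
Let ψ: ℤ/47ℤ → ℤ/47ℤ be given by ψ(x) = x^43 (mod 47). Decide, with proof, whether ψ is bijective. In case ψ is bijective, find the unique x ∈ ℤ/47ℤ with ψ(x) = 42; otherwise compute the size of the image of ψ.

6

Since 47 is prime, the nonzero elements of ℤ/47ℤ form a cyclic group of order 46.
As gcd(43, 46) = 1, raising to the 43rd power is a bijection on this group: if u^43 ≡ v^43 then (uv^{−1})^43 = 1, and the only element of order dividing gcd(43, 46) = 1 is 1, so u = v.
With ψ(0) = 0 this makes ψ injective on all of ℤ/47ℤ, hence bijective (finite equal-size domain and codomain). In particular ψ is bijective.
Since ψ is bijective, we find the preimage of 42. The inverse of x ↦ x^43 on (ℤ/47ℤ)^× is x ↦ x^15, because 43·15 = 645 = 14·46 + 1 ≡ 1 (mod 46) and x^{46} = 1 for x ≠ 0 (Fermat). So ψ⁻¹(42) = 42^15 mod 47.
Repeated squaring mod 47: 42^1 ≡ 42, 42^2 ≡ 42² = 1764 ≡ 25, 42^4 ≡ 25² = 625 ≡ 14, 42^8 ≡ 14² = 196 ≡ 8. Since 15 = 8 + 4 + 2 + 1, 42^15 ≡ 8·14·25·42: 8·14 = 112 ≡ 18, then 18·25 = 450 ≡ 27, then 27·42 = 1134 ≡ 6. So 42^15 ≡ 6 (mod 47).
Hence ψ⁻¹(42) = 6.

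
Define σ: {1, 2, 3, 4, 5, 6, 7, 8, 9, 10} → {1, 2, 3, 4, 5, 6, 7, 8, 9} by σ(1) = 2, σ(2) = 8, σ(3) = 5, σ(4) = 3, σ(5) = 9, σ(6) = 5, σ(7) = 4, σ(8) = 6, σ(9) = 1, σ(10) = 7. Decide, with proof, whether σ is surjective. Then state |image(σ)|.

9

Every element of the codomain has a preimage: 1 = σ(9), 2 = σ(1), 3 = σ(4), 4 = σ(7), 5 = σ(3), 6 = σ(8), 7 = σ(10), 8 = σ(2), 9 = σ(5).
Hence σ is surjective.
The image of σ is {1, 2, 3, 4, 5, 6, 7, 8, 9}, which has 9 elements.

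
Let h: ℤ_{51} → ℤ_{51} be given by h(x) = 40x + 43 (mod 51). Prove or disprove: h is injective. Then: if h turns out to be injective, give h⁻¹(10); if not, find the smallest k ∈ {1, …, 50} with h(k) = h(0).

3

Recall: h is injective when h(s) = h(t) forces s = t.
Suppose h(s) = h(t) in ℤ_{51}. Then 40s + 43 ≡ 40t + 43 (mod 51), so 40(s − t) ≡ 0 (mod 51).
Since gcd(40, 51) = 1, 40 is invertible modulo 51, therefore s − t ≡ 0 (mod 51), i.e. s = t.
Thus h is injective.
We now compute 40⁻¹ mod 51 explicitly. Euclid's algorithm: 51 = 1·40 + 11, 40 = 3·11 + 7, 11 = 1·7 + 4, 7 = 1·4 + 3, 4 = 1·3 + 1; back-substituting gives 1 = 37·40 − 29·51, so 40⁻¹ ≡ 37 (mod 51).
Since h is injective, we find h⁻¹(10): we need 40x ≡ 10 − 43 ≡ 18 (mod 51). Using 40⁻¹ = 37: x ≡ 37·18 = 666 = 13·51 + 3, so x = 3.
Check: h(3) = 40·3 + 43 = 163 = 3·51 + 10 ≡ 10 (mod 51).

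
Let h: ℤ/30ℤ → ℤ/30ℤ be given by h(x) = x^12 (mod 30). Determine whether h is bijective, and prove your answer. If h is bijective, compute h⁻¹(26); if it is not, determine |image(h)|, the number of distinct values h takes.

8

h(2): Repeated squaring mod 30: 2^1 ≡ 2, 2^2 ≡ 2² = 4, 2^4 ≡ 4² = 16, 2^8 ≡ 16² = 256 ≡ 16. Since 12 = 8 + 4, 2^12 ≡ 16·16: 16·16 = 256 ≡ 16. So 2^12 ≡ 16 (mod 30).
h(4): Repeated squaring mod 30: 4^1 ≡ 4, 4^2 ≡ 4² = 16, 4^4 ≡ 16² = 256 ≡ 16, 4^8 ≡ 16² = 256 ≡ 16. Since 12 = 8 + 4, 4^12 ≡ 16·16: 16·16 = 256 ≡ 16. So 4^12 ≡ 16 (mod 30).
So h(2) = h(4) = 16 while 2 ≠ 4, hence h is not injective, hence not bijective.
Since h is not bijective, we determine |image(h)|. Computing x^12 mod 30 for each x (by repeated squaring, reducing mod 30 at every step), the values h(0), h(1), …, h(29) are: 0, 1, 16, 21, 16, 25, 6, 1, 16, 21, 10, 1, 6, 1, 16, 15, 16, 1, 6, 1, 10, 21, 16, 1, 6, 25, 16, 21, 16, 1.
The distinct values are {0, 1, 6, 10, 15, 16, 21, 25}; there are 8 of them.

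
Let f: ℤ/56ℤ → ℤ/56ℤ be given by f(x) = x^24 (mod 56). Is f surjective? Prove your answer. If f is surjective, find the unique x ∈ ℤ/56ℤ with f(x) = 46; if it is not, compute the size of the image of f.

f(1) = 1^24 = 1.
f(3): Repeated squaring mod 56: 3^1 ≡ 3, 3^2 ≡ 3² = 9, 3^4 ≡ 9² = 81 ≡ 25, 3^8 ≡ 25² = 625 ≡ 9, 3^16 ≡ 9² = 81 ≡ 25. Since 24 = 16 + 8, 3^24 ≡ 25·9: 25·9 = 225 ≡ 1. So 3^24 ≡ 1 (mod 56).
So f(1) = f(3) = 1 while 1 ≠ 3, therefore f is not injective.
A non-injective map from the 56-element set ℤ/56ℤ to itself takes at most 55 distinct values, so it cannot be surjective. So f is not surjective.
Since f is not surjective, we determine |image(f)|. Computing x^24 mod 56 for each x (by repeated squaring, reducing mod 56 at every step), the values f(0), f(1), …, f(55) are: 0, 1, 8, 1, 8, 1, 8, 49, 8, 1, 8, 1, 8, 1, 0, 1, 8, 1, 8, 1, 8, 49, 8, 1, 8, 1, 8, 1, 0, 1, 8, 1, 8, 1, 8, 49, 8, 1, 8, 1, 8, 1, 0, 1, 8, 1, 8, 1, 8, 49, 8, 1, 8, 1, 8, 1.
The distinct values are {0, 1, 8, 49}; there are 4 of them.

4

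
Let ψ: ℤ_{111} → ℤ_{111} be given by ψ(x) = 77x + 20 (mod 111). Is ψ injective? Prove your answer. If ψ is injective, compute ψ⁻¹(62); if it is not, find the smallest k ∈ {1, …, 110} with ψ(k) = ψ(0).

Suppose ψ(s) = ψ(t) in ℤ_{111}. Then 77s + 20 ≡ 77t + 20 (mod 111), thus 77(s − t) ≡ 0 (mod 111).
Since gcd(77, 111) = 1, 77 is invertible modulo 111, thus s − t ≡ 0 (mod 111), i.e. s = t.
Hence ψ is injective.
We now compute 77⁻¹ mod 111 explicitly. Euclid's algorithm: 111 = 1·77 + 34, 77 = 2·34 + 9, 34 = 3·9 + 7, 9 = 1·7 + 2, 7 = 3·2 + 1; back-substituting gives 1 = 62·77 − 43·111, so 77⁻¹ ≡ 62 (mod 111).
Since ψ is injective, we find ψ⁻¹(62): we need 77x ≡ 62 − 20 ≡ 42 (mod 111). Using 77⁻¹ = 62: x ≡ 62·42 = 2604 = 23·111 + 51, so x = 51.
Check: ψ(51) = 77·51 + 20 = 3947 = 35·111 + 62 ≡ 62 (mod 111).

51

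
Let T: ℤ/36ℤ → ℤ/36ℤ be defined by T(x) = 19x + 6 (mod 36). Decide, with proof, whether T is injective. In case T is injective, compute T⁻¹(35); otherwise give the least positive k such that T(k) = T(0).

11

By definition, injectivity means: for all a, b in the domain, T(a) = T(b) implies a = b.
If T(a) = T(b), then 19a ≡ 19b (mod 36). Because gcd(19, 36) = 1, we may cancel 19 to get a ≡ b (mod 36).
Thus T is injective.
We now compute 19⁻¹ mod 36 explicitly. Euclid's algorithm: 36 = 1·19 + 17, 19 = 1·17 + 2, 17 = 8·2 + 1; back-substituting gives 1 = 19·19 − 10·36, so 19⁻¹ ≡ 19 (mod 36).
Since T is injective, we compute T⁻¹(35): solve 19x + 6 ≡ 35 (mod 36), i.e. 19x ≡ 29 (mod 36).
Multiplying by 19⁻¹ = 19 gives x ≡ 19·29 = 551 = 15·36 + 11 ≡ 11 (mod 36).
Check: T(11) = 19·11 + 6 = 215 = 5·36 + 35 ≡ 35 (mod 36).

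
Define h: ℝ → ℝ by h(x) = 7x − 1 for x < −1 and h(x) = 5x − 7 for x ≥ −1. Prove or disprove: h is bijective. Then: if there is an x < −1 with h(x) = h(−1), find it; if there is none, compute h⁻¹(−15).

Both pieces are strictly increasing (slopes 7 and 5), so each is injective on its own interval.
The left piece maps (−∞, −1) onto (−∞, −8); the right piece maps [−1, ∞) onto [−12, ∞).
These images overlap. In particular h(−1) = −12 (right piece), and solving 7x − 1 = −12 on the left piece gives x = −11/7 < −1.
So h(−11/7) = h(−1) with −11/7 ≠ −1, and h is not injective, hence not bijective. This x = −11/7 is the requested value below −1.

-11/7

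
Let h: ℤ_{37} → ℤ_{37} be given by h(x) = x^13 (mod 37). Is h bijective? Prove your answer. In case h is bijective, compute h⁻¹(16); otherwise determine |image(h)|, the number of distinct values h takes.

12

Since 37 is prime, the nonzero elements of ℤ_{37} form a cyclic group of order 36.
As gcd(13, 36) = 1, raising to the 13th power is a bijection on this group: if a^13 ≡ b^13 then (ab^{−1})^13 = 1, and the only element of order dividing gcd(13, 36) = 1 is 1, so a = b.
With h(0) = 0 this makes h injective on all of ℤ_{37}, hence bijective (finite equal-size domain and codomain). In particular h is bijective.
Since h is bijective, we find the preimage of 16. The inverse of x ↦ x^13 on (ℤ_{37})^× is x ↦ x^25, because 13·25 = 325 = 9·36 + 1 ≡ 1 (mod 36) and x^{36} = 1 for x ≠ 0 (Fermat). So h⁻¹(16) = 16^25 mod 37.
Repeated squaring mod 37: 16^1 ≡ 16, 16^2 ≡ 16² = 256 ≡ 34, 16^4 ≡ 34² = 1156 ≡ 9, 16^8 ≡ 9² = 81 ≡ 7, 16^16 ≡ 7² = 49 ≡ 12. Since 25 = 16 + 8 + 1, 16^25 ≡ 12·7·16: 12·7 = 84 ≡ 10, then 10·16 = 160 ≡ 12. So 16^25 ≡ 12 (mod 37).
Hence h⁻¹(16) = 12.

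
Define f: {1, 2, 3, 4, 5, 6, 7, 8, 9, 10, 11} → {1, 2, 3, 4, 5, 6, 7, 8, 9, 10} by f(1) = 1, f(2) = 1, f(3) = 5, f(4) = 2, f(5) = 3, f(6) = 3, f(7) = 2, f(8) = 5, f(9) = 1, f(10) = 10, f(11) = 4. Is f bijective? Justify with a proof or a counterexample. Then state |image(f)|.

6

f(1) = 1 = f(2) with 1 ≠ 2, so f is not injective, hence not bijective.
The image of f is {1, 2, 3, 4, 5, 10}, which has 6 elements.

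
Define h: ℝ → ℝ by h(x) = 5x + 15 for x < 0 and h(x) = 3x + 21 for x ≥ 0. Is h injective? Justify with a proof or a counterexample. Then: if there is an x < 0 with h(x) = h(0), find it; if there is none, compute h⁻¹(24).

Both pieces are strictly increasing (slopes 5 and 3), so each is injective on its own interval.
The left piece maps (−∞, 0) onto (−∞, 15); the right piece maps [0, ∞) onto [21, ∞).
These images are disjoint, so no value is attained by both pieces. Thus h is injective.
Because the two images are disjoint, no x < 0 has h(x) = h(0), so we compute h⁻¹(24): 24 lies in [21, ∞), so solve 3x + 21 = 24: x = (24 − 21)/3 = 1.

1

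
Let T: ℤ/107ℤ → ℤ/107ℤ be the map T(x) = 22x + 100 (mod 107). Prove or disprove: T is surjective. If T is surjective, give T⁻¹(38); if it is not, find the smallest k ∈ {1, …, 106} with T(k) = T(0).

75

Since gcd(22, 107) = 1, 22 is invertible modulo 107. Euclid's algorithm: 107 = 4·22 + 19, 22 = 1·19 + 3, 19 = 6·3 + 1; back-substituting gives 1 = 73·22 − 15·107, so 22⁻¹ ≡ 73 (mod 107).
For any y ∈ ℤ/107ℤ, x = 73(y − 100) mod 107 satisfies T(x) = 22·73(y − 100) + 100 ≡ y (since 22·73 ≡ 1 mod 107). So every y has a preimage.
Therefore T is surjective.
Since T is surjective, we compute T⁻¹(38): solve 22x + 100 ≡ 38 (mod 107), i.e. 22x ≡ 45 (mod 107).
Multiplying by 22⁻¹ = 73 gives x ≡ 73·45 = 3285 = 30·107 + 75 ≡ 75 (mod 107).
Check: T(75) = 22·75 + 100 = 1750 = 16·107 + 38 ≡ 38 (mod 107).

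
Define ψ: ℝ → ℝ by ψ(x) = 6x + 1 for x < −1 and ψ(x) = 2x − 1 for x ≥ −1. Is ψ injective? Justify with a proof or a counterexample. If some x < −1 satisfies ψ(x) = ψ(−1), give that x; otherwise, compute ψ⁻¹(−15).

Both pieces are strictly increasing (slopes 6 and 2), so each is injective on its own interval.
The left piece maps (−∞, −1) onto (−∞, −5); the right piece maps [−1, ∞) onto [−3, ∞).
These images are disjoint, so no value is attained by both pieces. Therefore ψ is injective.
Because the two images are disjoint, no x < −1 has ψ(x) = ψ(−1), so we compute ψ⁻¹(−15): −15 lies in (−∞, −5), so solve 6x + 1 = −15: x = (−15 − 1)/6 = −8/3.

-8/3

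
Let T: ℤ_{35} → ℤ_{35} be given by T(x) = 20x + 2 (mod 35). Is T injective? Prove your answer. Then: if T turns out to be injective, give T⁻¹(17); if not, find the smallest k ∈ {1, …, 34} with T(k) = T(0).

Recall that T is injective if T(a) = T(b) implies a = b.
We have gcd(20, 35) = 5 > 1. Taking a = 0 and b = 7: T(0) = 2 and T(7) = 20·7 + 2 = 142 ≡ 2 (mod 35).
So T(0) = T(7) while 0 ≠ 7, hence T is not injective.
Since T is not injective, we find the least positive k with T(k) = T(0): this means 20k ≡ 0 (mod 35), i.e. 35 ∣ 20k. Since gcd(20, 35) = 5, dividing through by 5 this holds exactly when 7 ∣ 4k, and as gcd(4, 7) = 1, exactly when 7 ∣ k.
The smallest positive such k is 7.

7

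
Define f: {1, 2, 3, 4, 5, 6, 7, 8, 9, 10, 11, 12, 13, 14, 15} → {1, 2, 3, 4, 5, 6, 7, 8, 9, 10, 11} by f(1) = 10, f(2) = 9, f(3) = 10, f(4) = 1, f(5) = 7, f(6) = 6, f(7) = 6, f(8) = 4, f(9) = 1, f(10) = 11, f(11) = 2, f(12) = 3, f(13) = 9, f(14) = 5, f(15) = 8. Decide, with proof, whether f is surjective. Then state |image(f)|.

Every element of the codomain has a preimage: 1 = f(4), 2 = f(11), 3 = f(12), 4 = f(8), 5 = f(14), 6 = f(6), 7 = f(5), 8 = f(15), 9 = f(2), 10 = f(1), 11 = f(10).
So f is surjective.
The image of f is {1, 2, 3, 4, 5, 6, 7, 8, 9, 10, 11}, which has 11 elements.

11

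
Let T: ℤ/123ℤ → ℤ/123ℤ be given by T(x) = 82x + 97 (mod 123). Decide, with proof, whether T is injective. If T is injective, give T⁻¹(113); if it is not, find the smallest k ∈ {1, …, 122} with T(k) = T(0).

We have gcd(82, 123) = 41 > 1. Taking a = 0 and b = 3: T(0) = 97 and T(3) = 82·3 + 97 = 343 ≡ 97 (mod 123).
So T(0) = T(3) while 0 ≠ 3, hence T is not injective.
Since T is not injective, we find the least positive k with T(k) = T(0): this means 82k ≡ 0 (mod 123), i.e. 123 ∣ 82k. Since gcd(82, 123) = 41, dividing through by 41 this holds exactly when 3 ∣ 2k, and as gcd(2, 3) = 1, exactly when 3 ∣ k.
The smallest positive such k is 3.

3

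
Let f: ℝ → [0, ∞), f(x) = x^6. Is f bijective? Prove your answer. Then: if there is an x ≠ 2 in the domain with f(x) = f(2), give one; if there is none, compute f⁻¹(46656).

f(2) = 64 = (−2)^6 = f(−2) (since 6 is even), with 2 ≠ −2. So f is not injective, hence not bijective.
For the follow-up, such an x exists: taking x = −2 ∈ ℝ gives f(−2) = 64 = f(2) with −2 ≠ 2.

-2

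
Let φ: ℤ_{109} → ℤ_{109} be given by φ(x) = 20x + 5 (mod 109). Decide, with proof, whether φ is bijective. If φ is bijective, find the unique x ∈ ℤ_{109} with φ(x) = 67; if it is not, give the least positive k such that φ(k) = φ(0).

14

Suppose φ(s) = φ(t) in ℤ_{109}. Then 20s + 5 ≡ 20t + 5 (mod 109), therefore 20(s − t) ≡ 0 (mod 109).
Since gcd(20, 109) = 1, 20 is invertible modulo 109, so s − t ≡ 0 (mod 109), i.e. s = t.
We now compute 20⁻¹ mod 109 explicitly. Euclid's algorithm: 109 = 5·20 + 9, 20 = 2·9 + 2, 9 = 4·2 + 1; back-substituting gives 1 = 60·20 − 11·109, so 20⁻¹ ≡ 60 (mod 109).
Then y ↦ 60(y − 5) is a two-sided inverse to φ, so every y ∈ ℤ_{109} has a preimage.
Thus φ is bijective.
Since φ is bijective, we find φ⁻¹(67): we need 20x ≡ 67 − 5 ≡ 62 (mod 109). Using 20⁻¹ = 60: x ≡ 60·62 = 3720 = 34·109 + 14, so x = 14.
Check: φ(14) = 20·14 + 5 = 285 = 2·109 + 67 ≡ 67 (mod 109).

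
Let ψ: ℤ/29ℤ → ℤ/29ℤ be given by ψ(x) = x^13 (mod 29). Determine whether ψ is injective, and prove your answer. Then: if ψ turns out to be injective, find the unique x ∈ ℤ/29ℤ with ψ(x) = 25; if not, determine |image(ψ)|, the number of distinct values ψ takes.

7

Since 29 is prime, the nonzero elements of ℤ/29ℤ form a cyclic group of order 28.
As gcd(13, 28) = 1, raising to the 13th power is a bijection on this group: if u^13 ≡ v^13 then (uv^{−1})^13 = 1, and the only element of order dividing gcd(13, 28) = 1 is 1, so u = v.
With ψ(0) = 0 this makes ψ injective on all of ℤ/29ℤ, hence bijective (finite equal-size domain and codomain). In particular ψ is injective.
Since ψ is injective, we find the preimage of 25. The inverse of x ↦ x^13 on (ℤ/29ℤ)^× is x ↦ x^13, because 13·13 = 169 = 6·28 + 1 ≡ 1 (mod 28) and x^{28} = 1 for x ≠ 0 (Fermat). So ψ⁻¹(25) = 25^13 mod 29.
Repeated squaring mod 29: 25^1 ≡ 25, 25^2 ≡ 25² = 625 ≡ 16, 25^4 ≡ 16² = 256 ≡ 24, 25^8 ≡ 24² = 576 ≡ 25. Since 13 = 8 + 4 + 1, 25^13 ≡ 25·24·25: 25·24 = 600 ≡ 20, then 20·25 = 500 ≡ 7. So 25^13 ≡ 7 (mod 29).
Hence ψ⁻¹(25) = 7.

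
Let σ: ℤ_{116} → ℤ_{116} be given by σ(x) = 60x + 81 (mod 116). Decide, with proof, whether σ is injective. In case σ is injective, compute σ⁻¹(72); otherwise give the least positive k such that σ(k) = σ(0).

Recall: injectivity means: for all s, t in the domain, σ(s) = σ(t) implies s = t.
We have gcd(60, 116) = 4 > 1. Taking s = 0 and t = 29: σ(0) = 81 and σ(29) = 60·29 + 81 = 1821 ≡ 81 (mod 116).
So σ(0) = σ(29) while 0 ≠ 29, therefore σ is not injective.
Since σ is not injective, we find the least positive k with σ(k) = σ(0): this means 60k ≡ 0 (mod 116), i.e. 116 ∣ 60k. Since gcd(60, 116) = 4, dividing through by 4 this holds exactly when 29 ∣ 15k, and as gcd(15, 29) = 1, exactly when 29 ∣ k.
The smallest positive such k is 29.

29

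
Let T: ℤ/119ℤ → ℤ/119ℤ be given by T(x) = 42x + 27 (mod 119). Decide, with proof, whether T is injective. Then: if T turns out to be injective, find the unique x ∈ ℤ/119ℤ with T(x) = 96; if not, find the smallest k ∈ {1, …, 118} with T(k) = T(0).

17

Recall: injectivity means: for all s, t in the domain, T(s) = T(t) implies s = t.
We have gcd(42, 119) = 7 > 1. Taking s = 0 and t = 17: T(0) = 27 and T(17) = 42·17 + 27 = 741 ≡ 27 (mod 119).
So T(0) = T(17) while 0 ≠ 17, hence T is not injective.
Since T is not injective, we find the least positive k with T(k) = T(0): this means 42k ≡ 0 (mod 119), i.e. 119 ∣ 42k. Since gcd(42, 119) = 7, dividing through by 7 this holds exactly when 17 ∣ 6k, and as gcd(6, 17) = 1, exactly when 17 ∣ k.
The smallest positive such k is 17.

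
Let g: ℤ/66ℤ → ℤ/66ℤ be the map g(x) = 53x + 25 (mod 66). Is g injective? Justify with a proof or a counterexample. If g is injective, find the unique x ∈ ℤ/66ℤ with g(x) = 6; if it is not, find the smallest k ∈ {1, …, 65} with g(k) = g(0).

37

If g(x_1) = g(x_2), then 53x_1 ≡ 53x_2 (mod 66). Because gcd(53, 66) = 1, we may cancel 53 to get x_1 ≡ x_2 (mod 66).
So g is injective.
We now compute 53⁻¹ mod 66 explicitly. Euclid's algorithm: 66 = 1·53 + 13, 53 = 4·13 + 1; back-substituting gives 1 = 5·53 − 4·66, so 53⁻¹ ≡ 5 (mod 66).
Since g is injective, we compute g⁻¹(6): solve 53x + 25 ≡ 6 (mod 66), i.e. 53x ≡ 47 (mod 66).
Multiplying by 53⁻¹ = 5 gives x ≡ 5·47 = 235 = 3·66 + 37 ≡ 37 (mod 66).
Check: g(37) = 53·37 + 25 = 1986 = 30·66 + 6 ≡ 6 (mod 66).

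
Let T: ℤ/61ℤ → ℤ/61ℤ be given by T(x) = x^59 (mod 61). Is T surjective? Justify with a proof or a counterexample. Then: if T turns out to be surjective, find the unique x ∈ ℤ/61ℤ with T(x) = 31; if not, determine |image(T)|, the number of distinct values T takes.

2

Since 61 is prime, the nonzero elements of ℤ/61ℤ form a cyclic group of order 60.
As gcd(59, 60) = 1, raising to the 59th power is a bijection on this group: if a^59 ≡ b^59 then (ab^{−1})^59 = 1, and the only element of order dividing gcd(59, 60) = 1 is 1, so a = b.
With T(0) = 0 this makes T injective on all of ℤ/61ℤ, hence bijective (finite equal-size domain and codomain). In particular T is surjective.
Since T is surjective, we find the preimage of 31. The inverse of x ↦ x^59 on (ℤ/61ℤ)^× is x ↦ x^59, because 59·59 = 3481 = 58·60 + 1 ≡ 1 (mod 60) and x^{60} = 1 for x ≠ 0 (Fermat). So T⁻¹(31) = 31^59 mod 61.
Repeated squaring mod 61: 31^1 ≡ 31, 31^2 ≡ 31² = 961 ≡ 46, 31^4 ≡ 46² = 2116 ≡ 42, 31^8 ≡ 42² = 1764 ≡ 56, 31^16 ≡ 56² = 3136 ≡ 25, 31^32 ≡ 25² = 625 ≡ 15. Since 59 = 32 + 16 + 8 + 2 + 1, 31^59 ≡ 15·25·56·46·31: 15·25 = 375 ≡ 9, then 9·56 = 504 ≡ 16, then 16·46 = 736 ≡ 4, then 4·31 = 124 ≡ 2. So 31^59 ≡ 2 (mod 61).
Hence T⁻¹(31) = 2.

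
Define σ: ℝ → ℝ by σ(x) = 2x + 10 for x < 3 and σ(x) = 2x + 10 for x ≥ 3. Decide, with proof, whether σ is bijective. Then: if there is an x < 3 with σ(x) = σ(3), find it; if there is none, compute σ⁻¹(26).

Both pieces are strictly increasing (slopes 2 and 2), so each is injective on its own interval.
The left piece maps (−∞, 3) onto (−∞, 16); the right piece maps [3, ∞) onto [16, ∞).
Since 16 = 16, the images partition ℝ: σ is injective and surjective, hence bijective.
Because the two images are disjoint, no x < 3 has σ(x) = σ(3), so we compute σ⁻¹(26): 26 lies in [16, ∞), so solve 2x + 10 = 26: x = (26 − 10)/2 = 8.

8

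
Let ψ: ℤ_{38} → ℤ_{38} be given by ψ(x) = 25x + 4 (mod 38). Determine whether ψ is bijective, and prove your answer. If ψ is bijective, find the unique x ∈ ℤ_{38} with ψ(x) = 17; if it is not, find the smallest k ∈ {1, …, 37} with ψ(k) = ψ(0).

If ψ(a) = ψ(b), then 25a ≡ 25b (mod 38). Because gcd(25, 38) = 1, we may cancel 25 to get a ≡ b (mod 38).
We now compute 25⁻¹ mod 38 explicitly. Euclid's algorithm: 38 = 1·25 + 13, 25 = 1·13 + 12, 13 = 1·12 + 1; back-substituting gives 1 = 35·25 − 23·38, so 25⁻¹ ≡ 35 (mod 38).
For any y ∈ ℤ_{38}, x = 35(y − 4) mod 38 satisfies ψ(x) = 25·35(y − 4) + 4 ≡ y (since 25·35 ≡ 1 mod 38). So every y has a preimage.
Therefore ψ is bijective.
Since ψ is bijective, we compute ψ⁻¹(17): solve 25x + 4 ≡ 17 (mod 38), i.e. 25x ≡ 13 (mod 38).
Multiplying by 25⁻¹ = 35 gives x ≡ 35·13 = 455 = 11·38 + 37 ≡ 37 (mod 38).
Check: ψ(37) = 25·37 + 4 = 929 = 24·38 + 17 ≡ 17 (mod 38).

37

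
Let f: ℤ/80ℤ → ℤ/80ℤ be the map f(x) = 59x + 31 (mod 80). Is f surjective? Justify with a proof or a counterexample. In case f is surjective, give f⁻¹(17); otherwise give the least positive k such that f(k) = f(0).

Since gcd(59, 80) = 1, 59 is invertible modulo 80. Euclid's algorithm: 80 = 1·59 + 21, 59 = 2·21 + 17, 21 = 1·17 + 4, 17 = 4·4 + 1; back-substituting gives 1 = 19·59 − 14·80, so 59⁻¹ ≡ 19 (mod 80).
Then y ↦ 19(y − 31) is a two-sided inverse to f, so every y ∈ ℤ/80ℤ has a preimage.
Hence f is surjective.
Since f is surjective, we find f⁻¹(17): we need 59x ≡ 17 − 31 ≡ 66 (mod 80). Using 59⁻¹ = 19: x ≡ 19·66 = 1254 = 15·80 + 54, so x = 54.
Check: f(54) = 59·54 + 31 = 3217 = 40·80 + 17 ≡ 17 (mod 80).

54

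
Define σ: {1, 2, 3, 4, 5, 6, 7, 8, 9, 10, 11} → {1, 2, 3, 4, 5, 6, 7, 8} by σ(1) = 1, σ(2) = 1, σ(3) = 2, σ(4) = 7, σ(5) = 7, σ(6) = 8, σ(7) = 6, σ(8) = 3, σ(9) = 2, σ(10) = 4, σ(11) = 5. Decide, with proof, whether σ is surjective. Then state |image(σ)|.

8

Every element of the codomain has a preimage: 1 = σ(1), 2 = σ(3), 3 = σ(8), 4 = σ(10), 5 = σ(11), 6 = σ(7), 7 = σ(4), 8 = σ(6).
Hence σ is surjective.
The image of σ is {1, 2, 3, 4, 5, 6, 7, 8}, which has 8 elements.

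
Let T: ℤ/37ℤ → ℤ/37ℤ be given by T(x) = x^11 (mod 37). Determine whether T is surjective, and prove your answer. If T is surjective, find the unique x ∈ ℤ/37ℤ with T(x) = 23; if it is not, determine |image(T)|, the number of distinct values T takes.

29

Since 37 is prime, the nonzero elements of ℤ/37ℤ form a cyclic group of order 36.
As gcd(11, 36) = 1, raising to the 11th power is a bijection on this group: if x_1^11 ≡ x_2^11 then (x_1x_2^{−1})^11 = 1, and the only element of order dividing gcd(11, 36) = 1 is 1, so x_1 = x_2.
With T(0) = 0 this makes T injective on all of ℤ/37ℤ, hence bijective (finite equal-size domain and codomain). In particular T is surjective.
Since T is surjective, we find the preimage of 23. The inverse of x ↦ x^11 on (ℤ/37ℤ)^× is x ↦ x^23, because 11·23 = 253 = 7·36 + 1 ≡ 1 (mod 36) and x^{36} = 1 for x ≠ 0 (Fermat). So T⁻¹(23) = 23^23 mod 37.
Repeated squaring mod 37: 23^1 ≡ 23, 23^2 ≡ 23² = 529 ≡ 11, 23^4 ≡ 11² = 121 ≡ 10, 23^8 ≡ 10² = 100 ≡ 26, 23^16 ≡ 26² = 676 ≡ 10. Since 23 = 16 + 4 + 2 + 1, 23^23 ≡ 10·10·11·23: 10·10 = 100 ≡ 26, then 26·11 = 286 ≡ 27, then 27·23 = 621 ≡ 29. So 23^23 ≡ 29 (mod 37).
Hence T⁻¹(23) = 29.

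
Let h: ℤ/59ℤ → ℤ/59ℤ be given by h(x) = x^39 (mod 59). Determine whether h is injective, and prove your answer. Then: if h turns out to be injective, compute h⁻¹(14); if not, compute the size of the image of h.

Since 59 is prime, the nonzero elements of ℤ/59ℤ form a cyclic group of order 58.
As gcd(39, 58) = 1, raising to the 39th power is a bijection on this group: if u^39 ≡ v^39 then (uv^{−1})^39 = 1, and the only element of order dividing gcd(39, 58) = 1 is 1, so u = v.
With h(0) = 0 this makes h injective on all of ℤ/59ℤ, hence bijective (finite equal-size domain and codomain). In particular h is injective.
Since h is injective, we find the preimage of 14. The inverse of x ↦ x^39 on (ℤ/59ℤ)^× is x ↦ x^3, because 39·3 = 117 = 2·58 + 1 ≡ 1 (mod 58) and x^{58} = 1 for x ≠ 0 (Fermat). So h⁻¹(14) = 14^3 mod 59.
Repeated squaring mod 59: 14^1 ≡ 14, 14^2 ≡ 14² = 196 ≡ 19. Since 3 = 2 + 1, 14^3 ≡ 19·14: 19·14 = 266 ≡ 30. So 14^3 ≡ 30 (mod 59).
Hence h⁻¹(14) = 30.

30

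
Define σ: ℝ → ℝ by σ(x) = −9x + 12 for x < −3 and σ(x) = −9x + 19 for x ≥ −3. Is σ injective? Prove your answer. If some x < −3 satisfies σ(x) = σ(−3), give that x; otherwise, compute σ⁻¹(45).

Both pieces are strictly decreasing (slopes −9 and −9), so each is injective on its own interval.
The left piece maps (−∞, −3) onto (39, ∞); the right piece maps [−3, ∞) onto (−∞, 46].
These images overlap. In particular σ(−3) = 46 (right piece), and solving −9x + 12 = 46 on the left piece gives x = −34/9 < −3.
So σ(−34/9) = σ(−3) with −34/9 ≠ −3, and σ is not injective. This x = −34/9 is the requested value below −3.

-34/9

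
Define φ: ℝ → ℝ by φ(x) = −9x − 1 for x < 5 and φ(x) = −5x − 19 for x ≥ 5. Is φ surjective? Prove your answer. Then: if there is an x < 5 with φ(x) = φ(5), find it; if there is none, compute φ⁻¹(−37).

Both pieces are strictly decreasing (slopes −9 and −5), so each is injective on its own interval.
The left piece maps (−∞, 5) onto (−46, ∞); the right piece maps [5, ∞) onto (−∞, −44].
The union (−46, ∞) ∪ (−∞, −44] covers ℝ, so φ is surjective.
For the follow-up: the images overlap, so an x < 5 with φ(x) = φ(5) exists. φ(5) = −44; solving −9x − 1 = −44 for x < 5 gives x = (−44 + 1)/(−9) = 43/9.

43/9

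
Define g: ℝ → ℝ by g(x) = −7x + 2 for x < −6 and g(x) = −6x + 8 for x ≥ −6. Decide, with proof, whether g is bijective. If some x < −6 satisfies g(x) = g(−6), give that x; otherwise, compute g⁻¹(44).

-6

Both pieces are strictly decreasing (slopes −7 and −6), so each is injective on its own interval.
The left piece maps (−∞, −6) onto (44, ∞); the right piece maps [−6, ∞) onto (−∞, 44].
Since 44 = 44, the images partition ℝ: g is injective and surjective, hence bijective.
Because the two images are disjoint, no x < −6 has g(x) = g(−6), so we compute g⁻¹(44): 44 lies in (−∞, 44], so solve −6x + 8 = 44: x = (44 − 8)/(−6) = −6.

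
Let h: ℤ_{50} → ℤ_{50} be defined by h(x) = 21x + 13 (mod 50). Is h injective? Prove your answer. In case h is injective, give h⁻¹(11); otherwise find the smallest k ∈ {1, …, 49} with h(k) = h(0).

38

Suppose h(a) = h(b) in ℤ_{50}. Then 21a + 13 ≡ 21b + 13 (mod 50), hence 21(a − b) ≡ 0 (mod 50).
Since gcd(21, 50) = 1, 21 is invertible modulo 50, thus a − b ≡ 0 (mod 50), i.e. a = b.
Hence h is injective.
We now compute 21⁻¹ mod 50 explicitly. Euclid's algorithm: 50 = 2·21 + 8, 21 = 2·8 + 5, 8 = 1·5 + 3, 5 = 1·3 + 2, 3 = 1·2 + 1; back-substituting gives 1 = 31·21 − 13·50, so 21⁻¹ ≡ 31 (mod 50).
Since h is injective, we find h⁻¹(11): we need 21x ≡ 11 − 13 ≡ 48 (mod 50). Using 21⁻¹ = 31: x ≡ 31·48 = 1488 = 29·50 + 38, so x = 38.
Check: h(38) = 21·38 + 13 = 811 = 16·50 + 11 ≡ 11 (mod 50).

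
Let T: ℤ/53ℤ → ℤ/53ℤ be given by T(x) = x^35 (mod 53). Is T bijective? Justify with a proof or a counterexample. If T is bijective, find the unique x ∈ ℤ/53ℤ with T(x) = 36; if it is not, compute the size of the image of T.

16

Since 53 is prime, the nonzero elements of ℤ/53ℤ form a cyclic group of order 52.
As gcd(35, 52) = 1, raising to the 35th power is a bijection on this group: if x_1^35 ≡ x_2^35 then (x_1x_2^{−1})^35 = 1, and the only element of order dividing gcd(35, 52) = 1 is 1, so x_1 = x_2.
With T(0) = 0 this makes T injective on all of ℤ/53ℤ, hence bijective (finite equal-size domain and codomain). In particular T is bijective.
Since T is bijective, we find the preimage of 36. The inverse of x ↦ x^35 on (ℤ/53ℤ)^× is x ↦ x^3, because 35·3 = 105 = 2·52 + 1 ≡ 1 (mod 52) and x^{52} = 1 for x ≠ 0 (Fermat). So T⁻¹(36) = 36^3 mod 53.
Repeated squaring mod 53: 36^1 ≡ 36, 36^2 ≡ 36² = 1296 ≡ 24. Since 3 = 2 + 1, 36^3 ≡ 24·36: 24·36 = 864 ≡ 16. So 36^3 ≡ 16 (mod 53).
Hence T⁻¹(36) = 16.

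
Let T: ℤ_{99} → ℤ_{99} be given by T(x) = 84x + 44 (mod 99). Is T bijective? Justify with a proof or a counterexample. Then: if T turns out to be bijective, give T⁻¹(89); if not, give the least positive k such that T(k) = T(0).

Recall: injectivity means: for all s, t in the domain, T(s) = T(t) implies s = t.
We have gcd(84, 99) = 3 > 1. Taking s = 0 and t = 33: T(0) = 44 and T(33) = 84·33 + 44 = 2816 ≡ 44 (mod 99).
So T(0) = T(33) while 0 ≠ 33, thus T is not injective, hence not bijective.
Since T is not bijective, we find the least positive k with T(k) = T(0): this means 84k ≡ 0 (mod 99), i.e. 99 ∣ 84k. Since gcd(84, 99) = 3, dividing through by 3 this holds exactly when 33 ∣ 28k, and as gcd(28, 33) = 1, exactly when 33 ∣ k.
The smallest positive such k is 33.

33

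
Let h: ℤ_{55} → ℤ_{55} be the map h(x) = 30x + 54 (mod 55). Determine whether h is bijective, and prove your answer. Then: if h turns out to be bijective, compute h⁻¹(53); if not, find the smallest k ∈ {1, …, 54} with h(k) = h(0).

11

We have gcd(30, 55) = 5 > 1. Taking a = 0 and b = 11: h(0) = 54 and h(11) = 30·11 + 54 = 384 ≡ 54 (mod 55).
So h(0) = h(11) while 0 ≠ 11, thus h is not injective, hence not bijective.
Since h is not bijective, we find the least positive k with h(k) = h(0): this means 30k ≡ 0 (mod 55), i.e. 55 ∣ 30k. Since gcd(30, 55) = 5, dividing through by 5 this holds exactly when 11 ∣ 6k, and as gcd(6, 11) = 1, exactly when 11 ∣ k.
The smallest positive such k is 11.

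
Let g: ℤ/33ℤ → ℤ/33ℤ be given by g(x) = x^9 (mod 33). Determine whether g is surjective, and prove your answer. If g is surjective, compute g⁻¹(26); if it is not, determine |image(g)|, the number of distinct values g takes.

14

Computing x^9 mod 33 for each x (by repeated squaring, reducing mod 33 at every step), the values g(0), g(1), …, g(32) are: 0, 1, 17, 15, 25, 20, 24, 19, 29, 27, 10, 11, 12, 28, 26, 3, 31, 2, 30, 7, 5, 21, 22, 23, 6, 4, 14, 9, 13, 8, 18, 16, 32.
Every element of ℤ/33ℤ appears exactly once in this list, so g is a bijection, and in particular surjective.
Since g is surjective, we read off the preimage of 26 from the same table: g(14) = 26, so g⁻¹(26) = 14.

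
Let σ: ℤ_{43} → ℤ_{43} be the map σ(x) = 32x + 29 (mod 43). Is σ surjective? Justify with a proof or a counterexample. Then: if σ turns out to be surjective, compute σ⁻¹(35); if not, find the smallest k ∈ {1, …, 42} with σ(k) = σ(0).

By definition, surjectivity means every element of the codomain has a preimage under σ.
Since gcd(32, 43) = 1, 32 is invertible modulo 43. Euclid's algorithm: 43 = 1·32 + 11, 32 = 2·11 + 10, 11 = 1·10 + 1; back-substituting gives 1 = 39·32 − 29·43, so 32⁻¹ ≡ 39 (mod 43).
For any y ∈ ℤ_{43}, x = 39(y − 29) mod 43 satisfies σ(x) = 32·39(y − 29) + 29 ≡ y (since 32·39 ≡ 1 mod 43). So every y has a preimage.
Therefore σ is surjective.
Since σ is surjective, we find σ⁻¹(35): we need 32x ≡ 35 − 29 ≡ 6 (mod 43). Using 32⁻¹ = 39: x ≡ 39·6 = 234 = 5·43 + 19, so x = 19.
Check: σ(19) = 32·19 + 29 = 637 = 14·43 + 35 ≡ 35 (mod 43).

19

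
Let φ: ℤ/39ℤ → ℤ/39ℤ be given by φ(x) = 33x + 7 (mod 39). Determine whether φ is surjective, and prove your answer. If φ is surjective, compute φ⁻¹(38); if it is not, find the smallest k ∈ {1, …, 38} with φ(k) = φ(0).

13

Since gcd(33, 39) = 3, we have 33x ≡ 0 (mod 3) for all x, so φ(x) ≡ 1 (mod 3).
But 0 ≢ 1 (mod 3), so 0 ∈ ℤ/39ℤ has no preimage. Therefore φ is not surjective.
Since φ is not surjective, we find the least positive k with φ(k) = φ(0): this means 33k ≡ 0 (mod 39), i.e. 39 ∣ 33k. Since gcd(33, 39) = 3, dividing through by 3 this holds exactly when 13 ∣ 11k, and as gcd(11, 13) = 1, exactly when 13 ∣ k.
The smallest positive such k is 13.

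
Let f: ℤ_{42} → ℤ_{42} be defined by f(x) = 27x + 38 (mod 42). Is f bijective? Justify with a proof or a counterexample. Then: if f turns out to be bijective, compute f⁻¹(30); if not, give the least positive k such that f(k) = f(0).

We have gcd(27, 42) = 3 > 1. Taking a = 0 and b = 14: f(0) = 38 and f(14) = 27·14 + 38 = 416 ≡ 38 (mod 42).
So f(0) = f(14) while 0 ≠ 14, therefore f is not injective, hence not bijective.
Since f is not bijective, we find the least positive k with f(k) = f(0): this means 27k ≡ 0 (mod 42), i.e. 42 ∣ 27k. Since gcd(27, 42) = 3, dividing through by 3 this holds exactly when 14 ∣ 9k, and as gcd(9, 14) = 1, exactly when 14 ∣ k.
The smallest positive such k is 14.

14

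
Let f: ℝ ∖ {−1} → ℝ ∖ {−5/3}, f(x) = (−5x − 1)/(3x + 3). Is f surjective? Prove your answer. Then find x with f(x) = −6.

-17/13

For any y ≠ −5/3, solving y(3x + 3) = −5x − 1 for x gives a well-defined x ≠ −1. So f is surjective.
Solving f(x) = −6: cross-multiplying gives −5x − 1 = −6(3x + 3), which rearranges to 13x = −17, so x = −17/13.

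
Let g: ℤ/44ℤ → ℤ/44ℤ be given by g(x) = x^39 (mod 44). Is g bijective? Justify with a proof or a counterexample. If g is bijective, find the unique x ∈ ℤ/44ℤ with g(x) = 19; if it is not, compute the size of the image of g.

g(0) = 0^39 = 0.
g(22): Repeated squaring mod 44: 22^1 ≡ 22, 22^2 ≡ 22² = 484 ≡ 0, 22^4 ≡ 0² = 0, 22^8 ≡ 0² = 0, 22^16 ≡ 0² = 0, 22^32 ≡ 0² = 0. Since 39 = 32 + 4 + 2 + 1, 22^39 ≡ 0·0·0·22: 0·0 = 0, then 0·0 = 0, then 0·22 = 0. So 22^39 ≡ 0 (mod 44).
So g(0) = g(22) = 0 while 0 ≠ 22, therefore g is not injective, hence not bijective.
Since g is not bijective, we determine |image(g)|. Computing x^39 mod 44 for each x (by repeated squaring, reducing mod 44 at every step), the values g(0), g(1), …, g(43) are: 0, 1, 28, 15, 36, 9, 24, 19, 40, 5, 32, 11, 12, 17, 4, 3, 20, 13, 8, 7, 16, 21, 0, 23, 28, 37, 36, 31, 24, 41, 40, 27, 32, 33, 12, 39, 4, 25, 20, 35, 8, 29, 16, 43.
The distinct values are {0, 1, 3, 4, 5, 7, 8, 9, 11, 12, 13, 15, 16, 17, 19, 20, 21, 23, 24, 25, 27, 28, 29, 31, 32, 33, 35, 36, 37, 39, 40, 41, 43}; there are 33 of them.

33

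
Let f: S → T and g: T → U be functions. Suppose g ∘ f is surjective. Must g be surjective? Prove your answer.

surjective

Let c ∈ U. Since g ∘ f is surjective, some a ∈ S has g(f(a)) = c. Then b = f(a) ∈ T satisfies g(b) = c. So g is surjective.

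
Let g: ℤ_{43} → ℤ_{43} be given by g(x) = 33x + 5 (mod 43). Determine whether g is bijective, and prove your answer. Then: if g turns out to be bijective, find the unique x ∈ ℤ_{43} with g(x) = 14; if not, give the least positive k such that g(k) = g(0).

12

Suppose g(u) = g(v) in ℤ_{43}. Then 33u + 5 ≡ 33v + 5 (mod 43), thus 33(u − v) ≡ 0 (mod 43).
Since gcd(33, 43) = 1, 33 is invertible modulo 43, thus u − v ≡ 0 (mod 43), i.e. u = v.
We now compute 33⁻¹ mod 43 explicitly. Euclid's algorithm: 43 = 1·33 + 10, 33 = 3·10 + 3, 10 = 3·3 + 1; back-substituting gives 1 = 30·33 − 23·43, so 33⁻¹ ≡ 30 (mod 43).
For any y ∈ ℤ_{43}, x = 30(y − 5) mod 43 satisfies g(x) = 33·30(y − 5) + 5 ≡ y (since 33·30 ≡ 1 mod 43). So every y has a preimage.
Hence g is bijective.
Since g is bijective, we compute g⁻¹(14): solve 33x + 5 ≡ 14 (mod 43), i.e. 33x ≡ 9 (mod 43).
Multiplying by 33⁻¹ = 30 gives x ≡ 30·9 = 270 = 6·43 + 12 ≡ 12 (mod 43).
Check: g(12) = 33·12 + 5 = 401 = 9·43 + 14 ≡ 14 (mod 43).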